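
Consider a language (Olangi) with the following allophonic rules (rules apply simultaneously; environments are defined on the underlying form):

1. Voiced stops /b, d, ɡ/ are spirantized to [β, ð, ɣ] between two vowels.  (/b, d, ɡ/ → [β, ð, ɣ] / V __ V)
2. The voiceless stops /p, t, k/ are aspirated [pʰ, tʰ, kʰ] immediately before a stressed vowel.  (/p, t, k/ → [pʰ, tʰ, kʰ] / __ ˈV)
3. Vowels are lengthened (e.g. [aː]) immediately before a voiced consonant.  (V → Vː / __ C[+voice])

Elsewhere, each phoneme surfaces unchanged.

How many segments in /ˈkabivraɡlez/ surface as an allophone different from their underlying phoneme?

Segments that undergo a rule: /k/ → [kʰ] (rule 2); /a/ → [aː] (rule 3); /b/ → [β] (rule 1); /i/ → [iː] (rule 3); /a/ → [aː] (rule 3); /e/ → [eː] (rule 3).
All other segments surface unchanged.

6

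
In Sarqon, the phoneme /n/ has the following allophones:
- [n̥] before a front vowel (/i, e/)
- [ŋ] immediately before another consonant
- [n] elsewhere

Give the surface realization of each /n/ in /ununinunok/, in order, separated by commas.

Occurrence 1 (position 2): no conditioning environment matches → elsewhere allophone [n].
Occurrence 2 (position 4): before a front vowel (/i, e/) → [n̥].
Occurrence 3 (position 6): no conditioning environment matches → elsewhere allophone [n].
Occurrence 4 (position 8): no conditioning environment matches → elsewhere allophone [n].

[n], [n̥], [n], [n]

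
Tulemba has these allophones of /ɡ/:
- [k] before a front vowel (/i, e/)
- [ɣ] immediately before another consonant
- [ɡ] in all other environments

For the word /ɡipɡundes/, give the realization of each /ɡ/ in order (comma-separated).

[k], [ɡ]

Occurrence 1 (position 1): before a front vowel (/i, e/) → [k].
Occurrence 2 (position 4): no conditioning environment matches → elsewhere allophone [ɡ].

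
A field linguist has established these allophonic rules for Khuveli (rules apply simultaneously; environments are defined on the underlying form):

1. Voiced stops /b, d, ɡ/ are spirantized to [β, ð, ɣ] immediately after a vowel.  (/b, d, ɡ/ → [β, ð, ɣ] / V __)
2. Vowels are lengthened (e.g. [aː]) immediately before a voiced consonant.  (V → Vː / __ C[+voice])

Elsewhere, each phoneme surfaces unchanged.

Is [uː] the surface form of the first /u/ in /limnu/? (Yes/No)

/u/ (word-final): rule 2 targets it, but not before a voiced consonant → unchanged [u].
The actual realization is [u], not [uː].

No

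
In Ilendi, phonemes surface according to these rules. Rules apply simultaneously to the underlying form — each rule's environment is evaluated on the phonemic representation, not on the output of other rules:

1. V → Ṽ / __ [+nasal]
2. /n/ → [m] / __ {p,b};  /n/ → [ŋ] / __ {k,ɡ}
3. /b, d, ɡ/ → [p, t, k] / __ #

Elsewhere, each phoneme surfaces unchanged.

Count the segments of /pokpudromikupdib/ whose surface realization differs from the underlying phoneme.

2

Segments that undergo a rule: /o/ → [õ] (rule 1); /b/ → [p] (rule 3).
All other segments surface unchanged.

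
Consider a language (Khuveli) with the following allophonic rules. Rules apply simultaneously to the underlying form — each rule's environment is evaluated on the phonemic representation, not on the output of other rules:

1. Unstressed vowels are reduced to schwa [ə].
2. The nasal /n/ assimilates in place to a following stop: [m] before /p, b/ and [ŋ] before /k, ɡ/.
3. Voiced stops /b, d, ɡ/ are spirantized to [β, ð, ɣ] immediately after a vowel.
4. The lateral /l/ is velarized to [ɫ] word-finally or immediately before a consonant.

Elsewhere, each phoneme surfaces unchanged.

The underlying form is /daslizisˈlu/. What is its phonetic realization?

[dəsləzəsˈlu]

/d/ (word-initial) fails the environment for rule 3, so it stays [d].
/a/ (between /d/ and /s/) occurs in an unstressed syllable → [ə] by rule 1.
/s/ (between /a/ and /l/): no rule targets it → [s].
/l/ (between /s/ and /i/): rule 4 targets it, but not word-finally or immediately before a consonant → unchanged [l].
Rule 1 applies to /i/ (between /l/ and /z/: in an unstressed syllable) → [ə].
/z/ — not in any rule's target class → [z].
Rule 1 applies to /i/ (between /z/ and /s/: in an unstressed syllable) → [ə].
/s/ — not in any rule's target class → [s].
/l/ — between /s/ and /u/; rule 4 does not apply here → [l].
/u/ (word-final): rule 1 targets it, but not in an unstressed syllable → unchanged [u].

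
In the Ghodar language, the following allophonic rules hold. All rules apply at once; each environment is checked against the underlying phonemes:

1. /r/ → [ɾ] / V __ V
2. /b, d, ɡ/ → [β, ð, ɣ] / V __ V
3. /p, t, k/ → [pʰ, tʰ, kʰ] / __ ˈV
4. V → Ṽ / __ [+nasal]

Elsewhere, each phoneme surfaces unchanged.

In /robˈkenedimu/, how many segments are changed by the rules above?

4

Segments that undergo a rule: /k/ → [kʰ] (rule 3); /e/ → [ẽ] (rule 4); /d/ → [ð] (rule 2); /i/ → [ĩ] (rule 4).
All other segments surface unchanged.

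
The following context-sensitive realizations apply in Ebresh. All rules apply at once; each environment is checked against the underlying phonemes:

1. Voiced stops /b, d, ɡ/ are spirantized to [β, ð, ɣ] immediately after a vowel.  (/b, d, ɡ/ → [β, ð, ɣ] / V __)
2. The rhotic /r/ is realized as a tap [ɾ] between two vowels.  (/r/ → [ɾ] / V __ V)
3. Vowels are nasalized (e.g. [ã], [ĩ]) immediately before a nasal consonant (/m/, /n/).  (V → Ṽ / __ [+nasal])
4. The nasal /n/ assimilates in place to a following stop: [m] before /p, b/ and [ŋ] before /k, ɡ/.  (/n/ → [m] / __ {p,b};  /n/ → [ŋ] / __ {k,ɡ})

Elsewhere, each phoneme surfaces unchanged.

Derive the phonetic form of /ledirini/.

/e/ (between /l/ and /d/) fails the environment for rule 3, so it stays [e].
/d/ (between /e/ and /i/): immediately after a vowel, so rule 1 applies → [ð].
/i/ — between /d/ and /r/; rule 3 does not apply here → [i].
/r/ (between /i/ and /i/) occurs between two vowels → [ɾ] by rule 2.
/i/ (between /r/ and /n/): before a nasal consonant, so rule 3 applies → [ĩ].
/n/ (between /i/ and /i/) is in the target of rule 4 but the environment (before a labial or velar stop) is not met → [n].
/i/ (word-final): rule 3 targets it, but not before a nasal consonant → unchanged [i].

[leðiɾĩni]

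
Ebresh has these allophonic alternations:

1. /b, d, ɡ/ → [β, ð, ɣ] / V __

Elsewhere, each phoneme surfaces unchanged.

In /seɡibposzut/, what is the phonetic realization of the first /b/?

/b/ (between /i/ and /p/) occurs immediately after a vowel → [β] by rule 1.

[β]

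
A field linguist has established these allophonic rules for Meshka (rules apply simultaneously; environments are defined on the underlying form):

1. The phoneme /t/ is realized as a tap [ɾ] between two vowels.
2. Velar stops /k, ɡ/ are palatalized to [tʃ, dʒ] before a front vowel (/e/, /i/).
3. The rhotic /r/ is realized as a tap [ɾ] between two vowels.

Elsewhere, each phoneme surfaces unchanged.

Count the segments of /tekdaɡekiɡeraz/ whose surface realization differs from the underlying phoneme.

4

Segments that undergo a rule: /ɡ/ → [dʒ] (rule 2); /k/ → [tʃ] (rule 2); /ɡ/ → [dʒ] (rule 2); /r/ → [ɾ] (rule 3).
All other segments surface unchanged.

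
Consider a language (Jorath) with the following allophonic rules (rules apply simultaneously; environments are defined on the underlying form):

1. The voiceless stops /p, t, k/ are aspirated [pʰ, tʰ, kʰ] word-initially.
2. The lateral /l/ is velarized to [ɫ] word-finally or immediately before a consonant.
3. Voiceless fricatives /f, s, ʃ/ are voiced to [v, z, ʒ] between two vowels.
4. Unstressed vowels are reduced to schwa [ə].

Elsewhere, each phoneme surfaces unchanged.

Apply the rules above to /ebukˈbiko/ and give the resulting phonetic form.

[əbəkˈbikə]

/e/ (word-initial) occurs in an unstressed syllable → [ə] by rule 4.
/u/ (between /b/ and /k/): in an unstressed syllable, so rule 4 applies → [ə].
/k/ — between /u/ and /b/; rule 1 does not apply here → [k].
/i/ (between /b/ and /k/) fails the environment for rule 4, so it stays [i].
/k/ (between /i/ and /o/): rule 1 targets it, but not word-initially → unchanged [k].
/o/ (word-final): in an unstressed syllable, so rule 4 applies → [ə].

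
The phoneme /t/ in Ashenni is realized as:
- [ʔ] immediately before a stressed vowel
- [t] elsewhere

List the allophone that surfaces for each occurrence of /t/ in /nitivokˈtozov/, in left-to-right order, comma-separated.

[t], [ʔ]

Occurrence 1 (position 3): no conditioning environment matches → elsewhere allophone [t].
Occurrence 2 (position 8): immediately before a stressed vowel → [ʔ].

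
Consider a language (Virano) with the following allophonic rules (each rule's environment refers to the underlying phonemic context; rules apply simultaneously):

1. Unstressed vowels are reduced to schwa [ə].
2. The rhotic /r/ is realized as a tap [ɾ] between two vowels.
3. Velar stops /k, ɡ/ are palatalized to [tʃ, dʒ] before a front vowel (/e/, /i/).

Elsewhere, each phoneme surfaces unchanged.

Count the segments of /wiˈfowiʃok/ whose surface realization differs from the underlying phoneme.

Segments that undergo a rule: /i/ → [ə] (rule 1); /i/ → [ə] (rule 1); /o/ → [ə] (rule 1).
All other segments surface unchanged.

3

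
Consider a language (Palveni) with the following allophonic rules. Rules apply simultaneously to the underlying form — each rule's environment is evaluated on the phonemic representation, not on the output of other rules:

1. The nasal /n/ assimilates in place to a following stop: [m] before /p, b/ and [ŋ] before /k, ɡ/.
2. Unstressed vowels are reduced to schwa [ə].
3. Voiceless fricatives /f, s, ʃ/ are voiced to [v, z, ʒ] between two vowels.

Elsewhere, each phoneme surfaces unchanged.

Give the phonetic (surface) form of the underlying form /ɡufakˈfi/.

[ɡəvəkˈfi]

/ɡ/ (word-initial): no rule targets it → [ɡ].
/u/ meets the environment for rule 2 (in an unstressed syllable) → [ə].
Rule 3 applies to /f/ (between /u/ and /a/: between two vowels) → [v].
/a/ — between /f/ and /k/, in an unstressed syllable — surfaces as [ə] (rule 2).
/k/ (between /a/ and /f/) is unaffected → [k].
/f/ (between /k/ and /i/) is in the target of rule 3 but the environment (between two vowels) is not met → [f].
/i/ (word-final) is in the target of rule 2 but the environment (in an unstressed syllable) is not met → [i].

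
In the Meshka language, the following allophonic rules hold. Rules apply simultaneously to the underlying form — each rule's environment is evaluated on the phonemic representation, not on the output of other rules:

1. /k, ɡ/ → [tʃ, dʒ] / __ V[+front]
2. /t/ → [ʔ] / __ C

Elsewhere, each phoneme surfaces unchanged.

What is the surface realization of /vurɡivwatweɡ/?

[vurdʒivwaʔweɡ]

/v/ stays [v].
/u/ stays [u].
/r/ stays [r].
/ɡ/ — between /r/ and /i/, before a front vowel — surfaces as [dʒ] (rule 1).
/i/ (between /ɡ/ and /v/): no rule targets it → [i].
/v/ (between /i/ and /w/) is unaffected → [v].
/w/ (between /v/ and /a/) is unaffected → [w].
/a/ — not in any rule's target class → [a].
/t/ (between /a/ and /w/) occurs immediately before a consonant → [ʔ] by rule 2.
/w/ (between /t/ and /e/) is unaffected → [w].
/e/ stays [e].
/ɡ/ (word-final): rule 1 targets it, but not before a front vowel → unchanged [ɡ].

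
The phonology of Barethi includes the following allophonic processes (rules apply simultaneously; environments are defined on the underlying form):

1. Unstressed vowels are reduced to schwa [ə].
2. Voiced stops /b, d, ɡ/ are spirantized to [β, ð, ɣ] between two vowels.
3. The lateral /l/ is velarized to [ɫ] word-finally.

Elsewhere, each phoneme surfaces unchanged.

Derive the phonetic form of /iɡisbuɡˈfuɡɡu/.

Rule 1 applies to /i/ (word-initial: in an unstressed syllable) → [ə].
/ɡ/ (between /i/ and /i/) occurs between two vowels → [ɣ] by rule 2.
/i/ — between /ɡ/ and /s/, in an unstressed syllable — surfaces as [ə] (rule 1).
/s/ — not in any rule's target class → [s].
/b/ (between /s/ and /u/) fails the environment for rule 2, so it stays [b].
/u/ (between /b/ and /ɡ/) occurs in an unstressed syllable → [ə] by rule 1.
/ɡ/ (between /u/ and /f/): rule 2 targets it, but not between two vowels → unchanged [ɡ].
/f/ (between /ɡ/ and /u/) is unaffected → [f].
/u/ (between /f/ and /ɡ/) is in the target of rule 1 but the environment (in an unstressed syllable) is not met → [u].
/ɡ/ — between /u/ and /ɡ/; rule 2 does not apply here → [ɡ].
/ɡ/ (between /ɡ/ and /u/) fails the environment for rule 2, so it stays [ɡ].
Rule 1 applies to /u/ (word-final: in an unstressed syllable) → [ə].

[əɣəsbəɡˈfuɡɡə]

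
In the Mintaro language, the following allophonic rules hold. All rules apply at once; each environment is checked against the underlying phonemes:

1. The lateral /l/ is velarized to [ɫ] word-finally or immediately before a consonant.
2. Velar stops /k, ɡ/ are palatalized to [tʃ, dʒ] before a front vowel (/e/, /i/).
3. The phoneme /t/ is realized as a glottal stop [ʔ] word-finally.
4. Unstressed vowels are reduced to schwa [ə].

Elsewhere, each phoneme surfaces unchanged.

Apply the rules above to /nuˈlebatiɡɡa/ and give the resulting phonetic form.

/n/ (word-initial): no rule targets it → [n].
/u/ meets the environment for rule 4 (in an unstressed syllable) → [ə].
/l/ (between /u/ and /e/) is in the target of rule 1 but the environment (word-finally or immediately before a consonant) is not met → [l].
/e/ (between /l/ and /b/) fails the environment for rule 4, so it stays [e].
/b/ — not in any rule's target class → [b].
/a/ (between /b/ and /t/): in an unstressed syllable, so rule 4 applies → [ə].
/t/ (between /a/ and /i/) is in the target of rule 3 but the environment (word-finally) is not met → [t].
/i/ meets the environment for rule 4 (in an unstressed syllable) → [ə].
/ɡ/ (between /i/ and /ɡ/) fails the environment for rule 2, so it stays [ɡ].
/ɡ/ (between /ɡ/ and /a/) is in the target of rule 2 but the environment (before a front vowel) is not met → [ɡ].
/a/ meets the environment for rule 4 (in an unstressed syllable) → [ə].

[nəˈlebətəɡɡə]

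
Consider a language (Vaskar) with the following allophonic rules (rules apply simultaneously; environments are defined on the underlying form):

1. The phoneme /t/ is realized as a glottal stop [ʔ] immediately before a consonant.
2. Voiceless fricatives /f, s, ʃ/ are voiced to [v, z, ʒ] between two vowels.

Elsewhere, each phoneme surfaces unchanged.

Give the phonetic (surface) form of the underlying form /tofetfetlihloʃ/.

/t/ (word-initial) fails the environment for rule 1, so it stays [t].
/o/ (between /t/ and /f/): no rule targets it → [o].
/f/ — between /o/ and /e/, between two vowels — surfaces as [v] (rule 2).
/e/ — not in any rule's target class → [e].
/t/ meets the environment for rule 1 (immediately before a consonant) → [ʔ].
/f/ — between /t/ and /e/; rule 2 does not apply here → [f].
/e/ — not in any rule's target class → [e].
/t/ (between /e/ and /l/) occurs immediately before a consonant → [ʔ] by rule 1.
/l/ — not in any rule's target class → [l].
/i/ (between /l/ and /h/): no rule targets it → [i].
/h/ (between /i/ and /l/) is unaffected → [h].
/l/ (between /h/ and /o/): no rule targets it → [l].
/o/ (between /l/ and /ʃ/): no rule targets it → [o].
/ʃ/ (word-final): rule 2 targets it, but not between two vowels → unchanged [ʃ].

[toveʔfeʔlihloʃ]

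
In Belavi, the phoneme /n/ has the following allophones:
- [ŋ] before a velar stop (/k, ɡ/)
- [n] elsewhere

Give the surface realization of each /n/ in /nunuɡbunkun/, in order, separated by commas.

[n], [n], [ŋ], [n]

Occurrence 1 (position 1): no conditioning environment matches → elsewhere allophone [n].
Occurrence 2 (position 3): no conditioning environment matches → elsewhere allophone [n].
Occurrence 3 (position 8): before a velar stop → [ŋ].
Occurrence 4 (position 11): no conditioning environment matches → elsewhere allophone [n].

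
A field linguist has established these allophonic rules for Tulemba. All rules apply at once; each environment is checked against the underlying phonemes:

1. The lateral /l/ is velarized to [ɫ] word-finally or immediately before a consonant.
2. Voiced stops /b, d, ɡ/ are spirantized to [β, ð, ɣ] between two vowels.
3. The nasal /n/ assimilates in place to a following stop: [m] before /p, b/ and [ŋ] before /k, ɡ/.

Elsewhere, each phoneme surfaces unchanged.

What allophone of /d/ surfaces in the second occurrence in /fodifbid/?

/d/ — word-final; rule 2 does not apply here → [d].

[d]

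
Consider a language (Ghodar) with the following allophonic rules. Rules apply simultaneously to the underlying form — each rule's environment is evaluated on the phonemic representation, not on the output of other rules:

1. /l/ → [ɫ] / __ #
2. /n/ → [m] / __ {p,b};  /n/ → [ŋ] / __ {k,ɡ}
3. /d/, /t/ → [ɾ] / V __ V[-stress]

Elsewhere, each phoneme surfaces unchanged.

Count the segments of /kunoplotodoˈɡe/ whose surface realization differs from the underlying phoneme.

Segments that undergo a rule: /t/ → [ɾ] (rule 3); /d/ → [ɾ] (rule 3).
All other segments surface unchanged.

2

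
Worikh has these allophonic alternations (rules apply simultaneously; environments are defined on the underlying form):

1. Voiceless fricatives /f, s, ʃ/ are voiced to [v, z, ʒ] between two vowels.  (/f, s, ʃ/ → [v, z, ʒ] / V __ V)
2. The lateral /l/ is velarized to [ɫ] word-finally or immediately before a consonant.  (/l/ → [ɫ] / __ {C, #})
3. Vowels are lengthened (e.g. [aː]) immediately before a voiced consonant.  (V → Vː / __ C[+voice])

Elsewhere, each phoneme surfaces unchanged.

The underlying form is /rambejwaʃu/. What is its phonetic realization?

/a/ meets the environment for rule 3 (before a voiced consonant) → [aː].
Rule 3 applies to /e/ (between /b/ and /j/: before a voiced consonant) → [eː].
/a/ (between /w/ and /ʃ/) is in the target of rule 3 but the environment (before a voiced consonant) is not met → [a].
/ʃ/ — between /a/ and /u/, between two vowels — surfaces as [ʒ] (rule 1).
/u/ — word-final; rule 3 does not apply here → [u].

[raːmbeːjwaʒu]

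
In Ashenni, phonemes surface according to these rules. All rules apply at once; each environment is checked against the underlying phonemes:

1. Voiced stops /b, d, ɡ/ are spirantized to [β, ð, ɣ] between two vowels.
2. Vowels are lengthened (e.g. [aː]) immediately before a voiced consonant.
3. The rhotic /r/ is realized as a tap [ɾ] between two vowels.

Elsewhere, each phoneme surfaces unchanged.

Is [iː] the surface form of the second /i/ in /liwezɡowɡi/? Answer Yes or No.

No

/i/ (word-final) fails the environment for rule 2, so it stays [i].
The actual realization is [i], not [iː].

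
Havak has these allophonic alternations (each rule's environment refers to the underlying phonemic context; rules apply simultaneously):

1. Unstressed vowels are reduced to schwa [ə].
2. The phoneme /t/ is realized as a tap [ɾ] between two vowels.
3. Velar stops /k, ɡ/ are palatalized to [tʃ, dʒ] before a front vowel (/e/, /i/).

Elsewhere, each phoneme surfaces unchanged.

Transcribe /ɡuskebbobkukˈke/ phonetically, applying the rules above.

[ɡəstʃəbbəbkəkˈtʃe]

/ɡ/ (word-initial) is in the target of rule 3 but the environment (before a front vowel) is not met → [ɡ].
/u/ meets the environment for rule 1 (in an unstressed syllable) → [ə].
/s/ (between /u/ and /k/): no rule targets it → [s].
/k/ (between /s/ and /e/) occurs before a front vowel → [tʃ] by rule 3.
/e/ meets the environment for rule 1 (in an unstressed syllable) → [ə].
/b/ — not in any rule's target class → [b].
/b/ (between /b/ and /o/): no rule targets it → [b].
Rule 1 applies to /o/ (between /b/ and /b/: in an unstressed syllable) → [ə].
/b/ (between /o/ and /k/): no rule targets it → [b].
/k/ (between /b/ and /u/) fails the environment for rule 3, so it stays [k].
Rule 1 applies to /u/ (between /k/ and /k/: in an unstressed syllable) → [ə].
/k/ (between /u/ and /k/) is in the target of rule 3 but the environment (before a front vowel) is not met → [k].
Rule 3 applies to /k/ (between /k/ and /e/: before a front vowel) → [tʃ].
/e/ (word-final) is in the target of rule 1 but the environment (in an unstressed syllable) is not met → [e].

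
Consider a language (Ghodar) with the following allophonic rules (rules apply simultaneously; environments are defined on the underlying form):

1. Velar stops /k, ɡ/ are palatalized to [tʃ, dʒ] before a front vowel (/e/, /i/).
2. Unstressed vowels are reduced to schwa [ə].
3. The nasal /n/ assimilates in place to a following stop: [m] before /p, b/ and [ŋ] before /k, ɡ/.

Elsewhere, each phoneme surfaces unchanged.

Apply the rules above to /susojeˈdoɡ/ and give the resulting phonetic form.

[səsəjəˈdoɡ]

/u/ (between /s/ and /s/): in an unstressed syllable, so rule 2 applies → [ə].
Rule 2 applies to /o/ (between /s/ and /j/: in an unstressed syllable) → [ə].
Rule 2 applies to /e/ (between /j/ and /d/: in an unstressed syllable) → [ə].
/o/ (between /d/ and /ɡ/) is in the target of rule 2 but the environment (in an unstressed syllable) is not met → [o].
/ɡ/ — word-final; rule 1 does not apply here → [ɡ].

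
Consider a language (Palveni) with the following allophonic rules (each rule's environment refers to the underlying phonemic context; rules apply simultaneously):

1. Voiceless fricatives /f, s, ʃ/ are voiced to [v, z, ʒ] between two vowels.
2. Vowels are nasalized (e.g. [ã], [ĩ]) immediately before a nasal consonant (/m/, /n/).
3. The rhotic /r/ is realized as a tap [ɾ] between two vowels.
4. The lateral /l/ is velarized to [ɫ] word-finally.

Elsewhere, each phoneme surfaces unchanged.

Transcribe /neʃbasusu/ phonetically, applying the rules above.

[neʃbazuzu]

/n/ — not in any rule's target class → [n].
/e/ (between /n/ and /ʃ/) is in the target of rule 2 but the environment (before a nasal consonant) is not met → [e].
/ʃ/ (between /e/ and /b/) is in the target of rule 1 but the environment (between two vowels) is not met → [ʃ].
/b/ (between /ʃ/ and /a/) is unaffected → [b].
/a/ — between /b/ and /s/; rule 2 does not apply here → [a].
/s/ (between /a/ and /u/): between two vowels, so rule 1 applies → [z].
/u/ — between /s/ and /s/; rule 2 does not apply here → [u].
/s/ (between /u/ and /u/) occurs between two vowels → [z] by rule 1.
/u/ (word-final) fails the environment for rule 2, so it stays [u].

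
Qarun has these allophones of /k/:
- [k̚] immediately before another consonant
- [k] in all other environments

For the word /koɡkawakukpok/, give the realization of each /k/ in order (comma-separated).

[k], [k], [k], [k̚], [k]

Occurrence 1 (position 1): no conditioning environment matches → elsewhere allophone [k].
Occurrence 2 (position 4): no conditioning environment matches → elsewhere allophone [k].
Occurrence 3 (position 8): no conditioning environment matches → elsewhere allophone [k].
Occurrence 4 (position 10): immediately before another consonant → [k̚].
Occurrence 5 (position 13): no conditioning environment matches → elsewhere allophone [k].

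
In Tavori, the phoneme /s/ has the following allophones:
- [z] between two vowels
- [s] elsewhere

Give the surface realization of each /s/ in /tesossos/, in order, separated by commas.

[z], [s], [s], [s]

Occurrence 1 (position 3): between two vowels → [z].
Occurrence 2 (position 5): no conditioning environment matches → elsewhere allophone [s].
Occurrence 3 (position 6): no conditioning environment matches → elsewhere allophone [s].
Occurrence 4 (position 8): no conditioning environment matches → elsewhere allophone [s].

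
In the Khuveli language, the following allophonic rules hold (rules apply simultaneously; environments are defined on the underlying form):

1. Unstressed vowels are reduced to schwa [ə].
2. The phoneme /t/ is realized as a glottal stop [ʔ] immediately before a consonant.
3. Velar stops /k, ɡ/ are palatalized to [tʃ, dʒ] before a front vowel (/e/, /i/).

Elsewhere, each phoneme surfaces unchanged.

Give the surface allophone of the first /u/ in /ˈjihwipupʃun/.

/u/ meets the environment for rule 1 (in an unstressed syllable) → [ə].

[ə]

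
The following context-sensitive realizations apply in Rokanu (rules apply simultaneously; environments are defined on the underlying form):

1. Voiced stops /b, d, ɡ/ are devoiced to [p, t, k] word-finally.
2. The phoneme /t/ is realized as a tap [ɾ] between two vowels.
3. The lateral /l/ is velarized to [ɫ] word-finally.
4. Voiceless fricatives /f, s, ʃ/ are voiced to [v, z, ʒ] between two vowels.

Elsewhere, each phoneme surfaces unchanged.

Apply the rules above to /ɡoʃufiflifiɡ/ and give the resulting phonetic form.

[ɡoʒuviflivik]

/ɡ/ (word-initial) is in the target of rule 1 but the environment (word-finally) is not met → [ɡ].
/o/ (between /ɡ/ and /ʃ/) is unaffected → [o].
/ʃ/ meets the environment for rule 4 (between two vowels) → [ʒ].
/u/ — not in any rule's target class → [u].
/f/ — between /u/ and /i/, between two vowels — surfaces as [v] (rule 4).
/i/ (between /f/ and /f/): no rule targets it → [i].
/f/ (between /i/ and /l/) is in the target of rule 4 but the environment (between two vowels) is not met → [f].
/l/ — between /f/ and /i/; rule 3 does not apply here → [l].
/i/ — not in any rule's target class → [i].
/f/ — between /i/ and /i/, between two vowels — surfaces as [v] (rule 4).
/i/ stays [i].
/ɡ/ — word-final, word-finally — surfaces as [k] (rule 1).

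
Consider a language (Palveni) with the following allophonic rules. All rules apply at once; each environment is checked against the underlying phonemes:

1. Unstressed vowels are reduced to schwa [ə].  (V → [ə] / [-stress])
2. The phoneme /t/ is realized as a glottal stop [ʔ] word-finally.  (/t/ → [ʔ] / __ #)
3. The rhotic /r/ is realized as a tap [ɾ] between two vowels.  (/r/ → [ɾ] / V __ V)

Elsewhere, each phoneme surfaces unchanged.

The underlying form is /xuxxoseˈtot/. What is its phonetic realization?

/x/ (word-initial): no rule targets it → [x].
/u/ (between /x/ and /x/): in an unstressed syllable, so rule 1 applies → [ə].
/x/ (between /u/ and /x/): no rule targets it → [x].
/x/ stays [x].
/o/ (between /x/ and /s/): in an unstressed syllable, so rule 1 applies → [ə].
/s/ (between /o/ and /e/): no rule targets it → [s].
/e/ meets the environment for rule 1 (in an unstressed syllable) → [ə].
/t/ (between /e/ and /o/) is in the target of rule 2 but the environment (word-finally) is not met → [t].
/o/ (between /t/ and /t/): rule 1 targets it, but not in an unstressed syllable → unchanged [o].
/t/ (word-final) occurs word-finally → [ʔ] by rule 2.

[xəxxəsəˈtoʔ]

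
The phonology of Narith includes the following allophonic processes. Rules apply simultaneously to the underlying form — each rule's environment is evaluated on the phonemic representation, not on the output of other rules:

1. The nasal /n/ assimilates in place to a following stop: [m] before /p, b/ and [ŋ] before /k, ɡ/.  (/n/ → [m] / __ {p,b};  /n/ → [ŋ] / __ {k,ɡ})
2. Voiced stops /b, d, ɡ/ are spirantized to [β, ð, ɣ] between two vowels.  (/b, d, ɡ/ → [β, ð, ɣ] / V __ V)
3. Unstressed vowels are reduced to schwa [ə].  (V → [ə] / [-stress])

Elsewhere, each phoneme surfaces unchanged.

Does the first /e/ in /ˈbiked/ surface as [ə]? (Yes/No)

/e/ (between /k/ and /d/): in an unstressed syllable, so rule 3 applies → [ə].
The actual realization is [ə], which matches [ə].

Yes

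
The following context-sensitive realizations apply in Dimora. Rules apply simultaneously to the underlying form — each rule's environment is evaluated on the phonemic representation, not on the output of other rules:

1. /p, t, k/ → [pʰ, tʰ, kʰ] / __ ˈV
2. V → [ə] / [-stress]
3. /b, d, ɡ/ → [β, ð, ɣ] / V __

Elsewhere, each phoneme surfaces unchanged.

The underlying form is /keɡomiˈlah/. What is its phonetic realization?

[kəɣəməˈlah]

/k/ (word-initial) is in the target of rule 1 but the environment (immediately before a stressed vowel) is not met → [k].
/e/ (between /k/ and /ɡ/): in an unstressed syllable, so rule 2 applies → [ə].
/ɡ/ — between /e/ and /o/, immediately after a vowel — surfaces as [ɣ] (rule 3).
/o/ (between /ɡ/ and /m/) occurs in an unstressed syllable → [ə] by rule 2.
/i/ — between /m/ and /l/, in an unstressed syllable — surfaces as [ə] (rule 2).
/a/ (between /l/ and /h/) fails the environment for rule 2, so it stays [a].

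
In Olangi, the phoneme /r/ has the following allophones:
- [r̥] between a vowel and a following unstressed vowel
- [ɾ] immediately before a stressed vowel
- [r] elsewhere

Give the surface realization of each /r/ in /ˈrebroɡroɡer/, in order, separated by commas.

[ɾ], [r], [r], [r]

Occurrence 1 (position 1): immediately before a stressed vowel → [ɾ].
Occurrence 2 (position 4): no conditioning environment matches → elsewhere allophone [r].
Occurrence 3 (position 7): no conditioning environment matches → elsewhere allophone [r].
Occurrence 4 (position 11): no conditioning environment matches → elsewhere allophone [r].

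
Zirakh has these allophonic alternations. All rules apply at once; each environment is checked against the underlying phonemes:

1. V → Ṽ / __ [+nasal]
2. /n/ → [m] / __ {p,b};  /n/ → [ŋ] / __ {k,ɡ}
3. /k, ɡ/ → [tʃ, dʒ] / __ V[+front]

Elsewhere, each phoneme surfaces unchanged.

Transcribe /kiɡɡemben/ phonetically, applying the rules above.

/k/ meets the environment for rule 3 (before a front vowel) → [tʃ].
/i/ (between /k/ and /ɡ/) is in the target of rule 1 but the environment (before a nasal consonant) is not met → [i].
/ɡ/ (between /i/ and /ɡ/) is in the target of rule 3 but the environment (before a front vowel) is not met → [ɡ].
Rule 3 applies to /ɡ/ (between /ɡ/ and /e/: before a front vowel) → [dʒ].
/e/ (between /ɡ/ and /m/): before a nasal consonant, so rule 1 applies → [ẽ].
/m/ (between /e/ and /b/): no rule targets it → [m].
/b/ (between /m/ and /e/) is unaffected → [b].
/e/ (between /b/ and /n/) occurs before a nasal consonant → [ẽ] by rule 1.
/n/ — word-final; rule 2 does not apply here → [n].

[tʃiɡdʒẽmbẽn]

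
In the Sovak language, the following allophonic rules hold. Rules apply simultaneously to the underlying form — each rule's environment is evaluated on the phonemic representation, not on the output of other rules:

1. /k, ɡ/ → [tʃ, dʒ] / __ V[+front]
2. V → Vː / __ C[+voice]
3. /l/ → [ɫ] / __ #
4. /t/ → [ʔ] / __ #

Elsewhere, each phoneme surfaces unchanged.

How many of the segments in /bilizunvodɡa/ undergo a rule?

4

Segments that undergo a rule: /i/ → [iː] (rule 2); /i/ → [iː] (rule 2); /u/ → [uː] (rule 2); /o/ → [oː] (rule 2).
All other segments surface unchanged.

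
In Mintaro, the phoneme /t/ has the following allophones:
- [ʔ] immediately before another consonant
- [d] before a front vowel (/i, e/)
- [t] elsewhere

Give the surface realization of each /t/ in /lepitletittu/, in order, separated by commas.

Occurrence 1 (position 5): immediately before another consonant → [ʔ].
Occurrence 2 (position 8): before a front vowel (/i, e/) → [d].
Occurrence 3 (position 10): immediately before another consonant → [ʔ].
Occurrence 4 (position 11): no conditioning environment matches → elsewhere allophone [t].

[ʔ], [d], [ʔ], [t]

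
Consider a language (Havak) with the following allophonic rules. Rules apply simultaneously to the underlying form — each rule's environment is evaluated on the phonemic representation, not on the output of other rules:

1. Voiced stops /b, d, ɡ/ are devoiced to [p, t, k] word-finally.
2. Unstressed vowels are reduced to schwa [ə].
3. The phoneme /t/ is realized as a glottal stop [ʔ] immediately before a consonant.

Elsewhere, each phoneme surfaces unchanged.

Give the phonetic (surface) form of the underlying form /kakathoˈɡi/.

/k/ — not in any rule's target class → [k].
/a/ meets the environment for rule 2 (in an unstressed syllable) → [ə].
/k/ stays [k].
Rule 2 applies to /a/ (between /k/ and /t/: in an unstressed syllable) → [ə].
Rule 3 applies to /t/ (between /a/ and /h/: immediately before a consonant) → [ʔ].
/h/ — not in any rule's target class → [h].
/o/ (between /h/ and /ɡ/): in an unstressed syllable, so rule 2 applies → [ə].
/ɡ/ (between /o/ and /i/): rule 1 targets it, but not word-finally → unchanged [ɡ].
/i/ (word-final) is in the target of rule 2 but the environment (in an unstressed syllable) is not met → [i].

[kəkəʔhəˈɡi]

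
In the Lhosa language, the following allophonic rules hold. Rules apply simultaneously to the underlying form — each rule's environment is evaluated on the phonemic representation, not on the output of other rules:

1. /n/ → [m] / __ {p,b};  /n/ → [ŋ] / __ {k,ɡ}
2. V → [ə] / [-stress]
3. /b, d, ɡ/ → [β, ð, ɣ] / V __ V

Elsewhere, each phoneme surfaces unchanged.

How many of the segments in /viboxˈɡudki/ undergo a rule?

4

Segments that undergo a rule: /i/ → [ə] (rule 2); /b/ → [β] (rule 3); /o/ → [ə] (rule 2); /i/ → [ə] (rule 2).
All other segments surface unchanged.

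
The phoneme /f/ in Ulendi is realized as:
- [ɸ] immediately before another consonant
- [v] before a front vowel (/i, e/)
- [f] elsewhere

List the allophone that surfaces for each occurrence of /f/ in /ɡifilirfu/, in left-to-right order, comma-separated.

Occurrence 1 (position 3): before a front vowel (/i, e/) → [v].
Occurrence 2 (position 8): no conditioning environment matches → elsewhere allophone [f].

[v], [f]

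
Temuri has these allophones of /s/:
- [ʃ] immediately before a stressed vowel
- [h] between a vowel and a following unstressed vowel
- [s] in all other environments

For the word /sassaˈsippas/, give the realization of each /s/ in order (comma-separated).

[s], [s], [s], [ʃ], [s]

Occurrence 1 (position 1): no conditioning environment matches → elsewhere allophone [s].
Occurrence 2 (position 3): no conditioning environment matches → elsewhere allophone [s].
Occurrence 3 (position 4): no conditioning environment matches → elsewhere allophone [s].
Occurrence 4 (position 6): immediately before a stressed vowel → [ʃ].
Occurrence 5 (position 11): no conditioning environment matches → elsewhere allophone [s].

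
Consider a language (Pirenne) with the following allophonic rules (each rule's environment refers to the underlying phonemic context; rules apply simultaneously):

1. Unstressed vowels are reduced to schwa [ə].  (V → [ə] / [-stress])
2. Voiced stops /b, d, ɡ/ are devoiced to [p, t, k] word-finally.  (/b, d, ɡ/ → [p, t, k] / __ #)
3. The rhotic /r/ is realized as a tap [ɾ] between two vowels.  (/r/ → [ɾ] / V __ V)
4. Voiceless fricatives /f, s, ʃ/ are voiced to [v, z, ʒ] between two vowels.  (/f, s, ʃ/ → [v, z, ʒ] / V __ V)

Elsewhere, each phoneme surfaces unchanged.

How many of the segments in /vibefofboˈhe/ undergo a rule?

Segments that undergo a rule: /i/ → [ə] (rule 1); /e/ → [ə] (rule 1); /f/ → [v] (rule 4); /o/ → [ə] (rule 1); /o/ → [ə] (rule 1).
All other segments surface unchanged.

5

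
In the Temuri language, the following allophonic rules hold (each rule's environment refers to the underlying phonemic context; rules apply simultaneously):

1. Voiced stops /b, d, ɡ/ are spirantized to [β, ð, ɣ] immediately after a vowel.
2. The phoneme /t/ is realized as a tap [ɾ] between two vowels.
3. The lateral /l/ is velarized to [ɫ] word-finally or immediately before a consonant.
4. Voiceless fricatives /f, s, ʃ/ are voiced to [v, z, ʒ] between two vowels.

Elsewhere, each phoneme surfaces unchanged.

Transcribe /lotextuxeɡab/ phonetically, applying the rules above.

/l/ (word-initial) fails the environment for rule 3, so it stays [l].
/t/ (between /o/ and /e/) occurs between two vowels → [ɾ] by rule 2.
/t/ (between /x/ and /u/) fails the environment for rule 2, so it stays [t].
/ɡ/ (between /e/ and /a/) occurs immediately after a vowel → [ɣ] by rule 1.
/b/ (word-final): immediately after a vowel, so rule 1 applies → [β].

[loɾextuxeɣaβ]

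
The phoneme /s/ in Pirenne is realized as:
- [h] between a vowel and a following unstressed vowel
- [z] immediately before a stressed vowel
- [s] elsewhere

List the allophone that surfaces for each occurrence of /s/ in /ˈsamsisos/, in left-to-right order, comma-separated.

[z], [s], [h], [s]

Occurrence 1 (position 1): immediately before a stressed vowel → [z].
Occurrence 2 (position 4): no conditioning environment matches → elsewhere allophone [s].
Occurrence 3 (position 6): between a vowel and a following unstressed vowel → [h].
Occurrence 4 (position 8): no conditioning environment matches → elsewhere allophone [s].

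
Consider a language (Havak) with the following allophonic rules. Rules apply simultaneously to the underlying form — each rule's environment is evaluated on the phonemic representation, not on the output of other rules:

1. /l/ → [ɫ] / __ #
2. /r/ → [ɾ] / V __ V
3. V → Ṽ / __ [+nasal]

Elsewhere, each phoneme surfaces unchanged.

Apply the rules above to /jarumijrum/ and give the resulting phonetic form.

/j/ (word-initial) is unaffected → [j].
/a/ (between /j/ and /r/) fails the environment for rule 3, so it stays [a].
Rule 2 applies to /r/ (between /a/ and /u/: between two vowels) → [ɾ].
/u/ meets the environment for rule 3 (before a nasal consonant) → [ũ].
/m/ (between /u/ and /i/): no rule targets it → [m].
/i/ (between /m/ and /j/) is in the target of rule 3 but the environment (before a nasal consonant) is not met → [i].
/j/ (between /i/ and /r/) is unaffected → [j].
/r/ (between /j/ and /u/) is in the target of rule 2 but the environment (between two vowels) is not met → [r].
/u/ (between /r/ and /m/) occurs before a nasal consonant → [ũ] by rule 3.
/m/ — not in any rule's target class → [m].

[jaɾũmijrũm]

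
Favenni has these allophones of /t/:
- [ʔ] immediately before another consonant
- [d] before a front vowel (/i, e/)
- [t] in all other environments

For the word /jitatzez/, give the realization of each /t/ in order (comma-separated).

Occurrence 1 (position 3): no conditioning environment matches → elsewhere allophone [t].
Occurrence 2 (position 5): immediately before another consonant → [ʔ].

[t], [ʔ]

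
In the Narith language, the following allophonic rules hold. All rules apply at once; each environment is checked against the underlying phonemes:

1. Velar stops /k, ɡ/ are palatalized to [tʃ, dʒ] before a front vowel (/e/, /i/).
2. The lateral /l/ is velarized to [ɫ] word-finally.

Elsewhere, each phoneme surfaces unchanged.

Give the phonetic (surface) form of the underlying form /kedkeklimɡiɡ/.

[tʃedtʃeklimdʒiɡ]

Rule 1 applies to /k/ (word-initial: before a front vowel) → [tʃ].
/e/ (between /k/ and /d/) is unaffected → [e].
/d/ (between /e/ and /k/) is unaffected → [d].
/k/ (between /d/ and /e/) occurs before a front vowel → [tʃ] by rule 1.
/e/ — not in any rule's target class → [e].
/k/ — between /e/ and /l/; rule 1 does not apply here → [k].
/l/ (between /k/ and /i/) is in the target of rule 2 but the environment (word-finally) is not met → [l].
/i/ (between /l/ and /m/) is unaffected → [i].
/m/ stays [m].
/ɡ/ (between /m/ and /i/): before a front vowel, so rule 1 applies → [dʒ].
/i/ (between /ɡ/ and /ɡ/) is unaffected → [i].
/ɡ/ (word-final): rule 1 targets it, but not before a front vowel → unchanged [ɡ].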